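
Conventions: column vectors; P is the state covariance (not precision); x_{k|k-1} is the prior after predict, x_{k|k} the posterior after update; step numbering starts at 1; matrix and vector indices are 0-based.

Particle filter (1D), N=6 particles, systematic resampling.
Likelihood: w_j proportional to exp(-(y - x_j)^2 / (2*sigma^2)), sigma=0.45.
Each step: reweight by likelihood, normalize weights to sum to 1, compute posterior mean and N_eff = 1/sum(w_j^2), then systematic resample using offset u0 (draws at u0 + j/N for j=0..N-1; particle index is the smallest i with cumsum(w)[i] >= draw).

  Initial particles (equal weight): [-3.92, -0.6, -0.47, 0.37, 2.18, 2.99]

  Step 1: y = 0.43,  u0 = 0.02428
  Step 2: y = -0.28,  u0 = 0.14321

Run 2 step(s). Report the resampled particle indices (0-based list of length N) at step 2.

step 1: w=[0.0000, 0.0607, 0.1128, 0.8261, 0.0004, 0.0000]  mean=0.2172  Neff=1.4310  idx=[1, 3, 3, 3, 3, 3]
step 2: w=[0.3060, 0.1388, 0.1388, 0.1388, 0.1388, 0.1388]  mean=0.0732  Neff=5.2645  idx=[0, 1, 2, 3, 4, 5]

resampled_idx = [0, 1, 2, 3, 4, 5]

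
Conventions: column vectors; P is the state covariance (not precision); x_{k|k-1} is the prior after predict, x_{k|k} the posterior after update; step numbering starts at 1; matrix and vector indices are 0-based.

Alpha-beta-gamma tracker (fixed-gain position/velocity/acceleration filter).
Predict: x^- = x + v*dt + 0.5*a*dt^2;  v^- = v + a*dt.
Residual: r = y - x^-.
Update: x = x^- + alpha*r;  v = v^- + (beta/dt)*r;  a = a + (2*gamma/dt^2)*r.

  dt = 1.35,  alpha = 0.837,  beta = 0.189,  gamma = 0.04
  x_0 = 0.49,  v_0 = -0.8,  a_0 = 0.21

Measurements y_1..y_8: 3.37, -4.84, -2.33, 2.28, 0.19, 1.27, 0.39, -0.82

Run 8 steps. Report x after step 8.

step 1: x_pred=-0.3986  r=3.7686  x^+=2.7557  v^+=0.0111  a^+=0.3754
step 2: x_pred=3.1128  r=-7.9528  x^+=-3.5437  v^+=-0.5955  a^+=0.0263
step 3: x_pred=-4.3236  r=1.9936  x^+=-2.6550  v^+=-0.2808  a^+=0.1138
step 4: x_pred=-2.9303  r=5.2103  x^+=1.4307  v^+=0.6023  a^+=0.3426
step 5: x_pred=2.5560  r=-2.3660  x^+=0.5757  v^+=0.7335  a^+=0.2387
step 6: x_pred=1.7834  r=-0.5134  x^+=1.3537  v^+=0.9839  a^+=0.2162
step 7: x_pred=2.8789  r=-2.4889  x^+=0.7957  v^+=0.9272  a^+=0.1069
step 8: x_pred=2.1449  r=-2.9649  x^+=-0.3367  v^+=0.6565  a^+=-0.0232

x_post = -0.3367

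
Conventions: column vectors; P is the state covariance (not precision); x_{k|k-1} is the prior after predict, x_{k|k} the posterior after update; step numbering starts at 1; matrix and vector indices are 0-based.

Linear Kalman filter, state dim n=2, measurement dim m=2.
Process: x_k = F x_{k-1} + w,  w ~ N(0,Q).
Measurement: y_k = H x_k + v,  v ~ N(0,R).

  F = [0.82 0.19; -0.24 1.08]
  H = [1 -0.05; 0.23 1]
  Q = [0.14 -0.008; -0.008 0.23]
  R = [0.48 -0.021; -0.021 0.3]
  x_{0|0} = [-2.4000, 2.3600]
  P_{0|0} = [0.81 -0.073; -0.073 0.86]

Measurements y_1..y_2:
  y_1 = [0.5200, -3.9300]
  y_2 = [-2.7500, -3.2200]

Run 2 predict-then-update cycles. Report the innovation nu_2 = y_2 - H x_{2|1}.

step 1: x^-=[-1.5196, 3.1248]  P^-=[0.6929 -0.0523; -0.0523 1.3176]  S=[1.1815 0.0208; 0.0208 1.6302]  K=[0.5877 0.0582; -0.1141 0.8023]  nu=[2.1958, -6.7053]  x^+=[-0.6193, -2.5056]  P^+=[0.2779 -0.0588; -0.0588 0.2566]
step 2: x^-=[-0.9839, -2.5575]  P^-=[0.3178 -0.0594; -0.0594 0.5758]  S=[0.8052 -0.0354; -0.0354 0.8653]  K=[0.3998 0.0322; -0.0811 0.6463]  nu=[-1.8939, -0.4362]  x^+=[-1.7552, -2.6858]  P^+=[0.1891 -0.0422; -0.0422 0.2053]

innov = [-1.8939, -0.4362]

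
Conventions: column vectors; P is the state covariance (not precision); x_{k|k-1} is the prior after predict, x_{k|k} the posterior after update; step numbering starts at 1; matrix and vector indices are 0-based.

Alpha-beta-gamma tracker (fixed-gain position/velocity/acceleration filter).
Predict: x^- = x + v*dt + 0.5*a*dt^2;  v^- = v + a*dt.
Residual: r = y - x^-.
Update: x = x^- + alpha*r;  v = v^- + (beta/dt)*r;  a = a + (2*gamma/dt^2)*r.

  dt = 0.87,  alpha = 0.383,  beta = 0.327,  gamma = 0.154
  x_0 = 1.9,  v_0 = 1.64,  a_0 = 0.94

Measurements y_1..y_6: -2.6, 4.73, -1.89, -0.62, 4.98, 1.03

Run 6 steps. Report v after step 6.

step 1: x_pred=3.6825  r=-6.2825  x^+=1.2763  v^+=0.0964  a^+=-1.6165
step 2: x_pred=0.7485  r=3.9815  x^+=2.2734  v^+=0.1866  a^+=0.0037
step 3: x_pred=2.4371  r=-4.3271  x^+=0.7798  v^+=-1.4366  a^+=-1.7571
step 4: x_pred=-1.1350  r=0.5150  x^+=-0.9378  v^+=-2.7717  a^+=-1.5475
step 5: x_pred=-3.9349  r=8.9149  x^+=-0.5205  v^+=-0.7674  a^+=2.0801
step 6: x_pred=-0.4008  r=1.4308  x^+=0.1472  v^+=1.5801  a^+=2.6624

v_post = 1.5801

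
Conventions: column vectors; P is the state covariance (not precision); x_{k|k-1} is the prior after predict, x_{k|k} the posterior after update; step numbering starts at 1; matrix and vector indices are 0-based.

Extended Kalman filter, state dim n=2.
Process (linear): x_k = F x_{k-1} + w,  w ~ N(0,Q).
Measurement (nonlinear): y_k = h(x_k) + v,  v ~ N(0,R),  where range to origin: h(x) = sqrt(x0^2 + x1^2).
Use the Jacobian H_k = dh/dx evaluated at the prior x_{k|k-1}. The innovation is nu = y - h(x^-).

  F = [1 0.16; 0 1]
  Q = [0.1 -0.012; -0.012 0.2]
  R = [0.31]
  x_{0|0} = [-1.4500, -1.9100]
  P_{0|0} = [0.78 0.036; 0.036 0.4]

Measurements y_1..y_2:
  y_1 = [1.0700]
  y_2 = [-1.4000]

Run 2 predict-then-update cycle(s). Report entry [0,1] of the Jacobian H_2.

step 1: x^-=[-1.7556, -1.9100]  P^-=[0.9018 0.0880; 0.0880 0.6000]  H_jac=[-0.6767 -0.7362]  S=[1.1359]  K=[-0.5943; -0.4413]  nu=[-1.5243]  x^+=[-0.8498, -1.2373]  P^+=[0.5006 -0.2099; -0.2099 0.3788]
step 2: x^-=[-1.0477, -1.2373]  P^-=[0.5431 -0.1613; -0.1613 0.5788]  H_jac=[-0.6462 -0.7631]  S=[0.7148]  K=[-0.3188; -0.4721]  nu=[-3.0213]  x^+=[-0.0845, 0.1890]  P^+=[0.4705 -0.2689; -0.2689 0.4195]

H_jac[0,1] = -0.7631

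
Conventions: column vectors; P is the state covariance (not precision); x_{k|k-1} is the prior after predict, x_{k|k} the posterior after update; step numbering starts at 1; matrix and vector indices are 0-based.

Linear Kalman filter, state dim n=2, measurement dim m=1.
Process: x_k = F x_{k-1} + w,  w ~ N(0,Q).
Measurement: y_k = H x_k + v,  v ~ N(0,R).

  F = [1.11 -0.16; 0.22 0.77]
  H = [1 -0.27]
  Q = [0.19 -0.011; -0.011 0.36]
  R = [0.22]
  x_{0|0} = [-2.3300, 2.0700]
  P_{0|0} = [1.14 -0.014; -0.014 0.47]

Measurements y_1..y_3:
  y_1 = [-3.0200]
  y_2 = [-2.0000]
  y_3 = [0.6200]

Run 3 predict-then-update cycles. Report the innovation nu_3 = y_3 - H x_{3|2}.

step 1: x^-=[-2.9175, 1.0813]  P^-=[1.6116 0.1980; 0.1980 0.6891]  S=[1.7749]  K=[0.8779; 0.0067]  nu=[0.1895]  x^+=[-2.7512, 1.0826]  P^+=[0.2438 0.1875; 0.1875 0.6890]
step 2: x^-=[-3.2270, 0.2283]  P^-=[0.4414 0.1173; 0.1173 0.8438]  S=[0.6595]  K=[0.6212; -0.1676]  nu=[1.2887]  x^+=[-2.4265, 0.0124]  P^+=[0.1869 0.1860; 0.1860 0.8253]
step 3: x^-=[-2.6954, -0.5243]  P^-=[0.3753 0.0854; 0.0854 0.9214]  S=[0.6164]  K=[0.5715; -0.2651]  nu=[3.1739]  x^+=[-0.8815, -1.3658]  P^+=[0.1740 0.1787; 0.1787 0.8781]

innov = [3.1739]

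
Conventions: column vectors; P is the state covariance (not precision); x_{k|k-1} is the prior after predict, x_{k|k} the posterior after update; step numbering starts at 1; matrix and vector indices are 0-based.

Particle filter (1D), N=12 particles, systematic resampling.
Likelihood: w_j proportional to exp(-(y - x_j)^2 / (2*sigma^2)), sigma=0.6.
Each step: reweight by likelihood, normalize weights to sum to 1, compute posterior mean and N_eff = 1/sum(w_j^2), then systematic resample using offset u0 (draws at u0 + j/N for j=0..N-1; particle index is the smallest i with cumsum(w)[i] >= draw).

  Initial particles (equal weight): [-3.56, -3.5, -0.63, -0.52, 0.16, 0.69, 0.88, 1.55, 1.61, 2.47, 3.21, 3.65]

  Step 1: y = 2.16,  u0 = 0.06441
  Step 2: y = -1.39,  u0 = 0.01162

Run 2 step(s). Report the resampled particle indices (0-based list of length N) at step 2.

step 1: w=[0.0000, 0.0000, 0.0000, 0.0000, 0.0015, 0.0195, 0.0403, 0.2342, 0.2579, 0.3436, 0.0849, 0.0180]  mean=2.0143  Neff=4.0167  idx=[7, 7, 7, 8, 8, 8, 9, 9, 9, 9, 10, 10]
step 2: w=[0.2071, 0.2071, 0.2071, 0.1262, 0.1262, 0.1262, 0.0000, 0.0000, 0.0000, 0.0000, 0.0000, 0.0000]  mean=1.5728  Neff=5.6682  idx=[0, 0, 0, 1, 1, 2, 2, 2, 3, 4, 4, 5]

resampled_idx = [0, 0, 0, 1, 1, 2, 2, 2, 3, 4, 4, 5]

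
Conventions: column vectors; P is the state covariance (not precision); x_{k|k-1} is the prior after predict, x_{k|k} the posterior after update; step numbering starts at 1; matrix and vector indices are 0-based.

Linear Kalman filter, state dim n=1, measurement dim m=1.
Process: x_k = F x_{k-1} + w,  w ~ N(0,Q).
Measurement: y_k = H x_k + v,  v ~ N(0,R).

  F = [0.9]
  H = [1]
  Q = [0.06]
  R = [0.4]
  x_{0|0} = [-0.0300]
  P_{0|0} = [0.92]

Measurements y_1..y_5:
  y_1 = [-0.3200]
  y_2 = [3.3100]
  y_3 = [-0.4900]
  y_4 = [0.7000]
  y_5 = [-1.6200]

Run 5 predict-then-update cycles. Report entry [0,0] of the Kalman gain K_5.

step 1: x^-=[-0.0270]  P^-=[0.8052]  S=[1.2052]  K=[0.6681]  nu=[-0.2930]  x^+=[-0.2228]  P^+=[0.2672]
step 2: x^-=[-0.2005]  P^-=[0.2765]  S=[0.6765]  K=[0.4087]  nu=[3.5105]  x^+=[1.2342]  P^+=[0.1635]
step 3: x^-=[1.1108]  P^-=[0.1924]  S=[0.5924]  K=[0.3248]  nu=[-1.6008]  x^+=[0.5909]  P^+=[0.1299]
step 4: x^-=[0.5318]  P^-=[0.1652]  S=[0.5652]  K=[0.2923]  nu=[0.1682]  x^+=[0.5810]  P^+=[0.1169]
step 5: x^-=[0.5229]  P^-=[0.1547]  S=[0.5547]  K=[0.2789]  nu=[-2.1429]  x^+=[-0.0748]  P^+=[0.1116]

K[0,0] = 0.2789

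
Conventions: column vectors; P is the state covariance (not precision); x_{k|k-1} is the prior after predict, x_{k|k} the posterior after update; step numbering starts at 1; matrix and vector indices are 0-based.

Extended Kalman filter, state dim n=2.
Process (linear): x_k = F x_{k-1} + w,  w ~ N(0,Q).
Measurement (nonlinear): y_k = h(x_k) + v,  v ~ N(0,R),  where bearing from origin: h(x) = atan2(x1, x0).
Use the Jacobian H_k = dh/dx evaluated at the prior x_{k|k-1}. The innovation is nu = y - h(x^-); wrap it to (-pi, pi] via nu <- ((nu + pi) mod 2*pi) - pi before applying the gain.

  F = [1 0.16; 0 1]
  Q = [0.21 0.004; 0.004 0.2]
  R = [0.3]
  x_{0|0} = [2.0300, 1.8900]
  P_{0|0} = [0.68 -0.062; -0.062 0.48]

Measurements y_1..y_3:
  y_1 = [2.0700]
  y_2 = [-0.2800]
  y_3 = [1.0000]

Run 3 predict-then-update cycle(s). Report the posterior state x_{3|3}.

step 1: x^-=[2.3324, 1.8900]  P^-=[0.8824 0.0188; 0.0188 0.6800]  H_jac=[-0.2097 0.2588]  S=[0.3823]  K=[-0.4713; 0.4500]  nu=[1.3890]  x^+=[1.6777, 2.5151]  P^+=[0.7975 0.0999; 0.0999 0.6026]
step 2: x^-=[2.0801, 2.5151]  P^-=[1.0549 0.2003; 0.2003 0.8026]  H_jac=[-0.2361 0.1953]  S=[0.3709]  K=[-0.5660; 0.2950]  nu=[-1.1598]  x^+=[2.7366, 2.1729]  P^+=[0.9361 0.2622; 0.2622 0.7703]
step 3: x^-=[3.0842, 2.1729]  P^-=[1.2497 0.3895; 0.3895 0.9703]  H_jac=[-0.1527 0.2167]  S=[0.3489]  K=[-0.3049; 0.4322]  nu=[0.3862]  x^+=[2.9665, 2.3398]  P^+=[1.2173 0.4355; 0.4355 0.9051]

x_post = [2.9665, 2.3398]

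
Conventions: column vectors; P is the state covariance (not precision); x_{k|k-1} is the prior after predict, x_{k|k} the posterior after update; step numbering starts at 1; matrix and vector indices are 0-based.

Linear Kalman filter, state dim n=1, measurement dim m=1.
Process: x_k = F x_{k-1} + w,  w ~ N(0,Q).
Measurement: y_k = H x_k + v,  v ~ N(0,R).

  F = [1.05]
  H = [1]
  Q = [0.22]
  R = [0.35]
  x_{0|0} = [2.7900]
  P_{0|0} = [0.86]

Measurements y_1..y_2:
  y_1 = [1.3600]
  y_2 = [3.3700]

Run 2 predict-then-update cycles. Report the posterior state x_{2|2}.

x_post = [2.7393]

step 1: x^-=[2.9295]  P^-=[1.1682]  S=[1.5181]  K=[0.7695]  nu=[-1.5695]  x^+=[1.7218]  P^+=[0.2693]
step 2: x^-=[1.8079]  P^-=[0.5169]  S=[0.8669]  K=[0.5963]  nu=[1.5621]  x^+=[2.7393]  P^+=[0.2087]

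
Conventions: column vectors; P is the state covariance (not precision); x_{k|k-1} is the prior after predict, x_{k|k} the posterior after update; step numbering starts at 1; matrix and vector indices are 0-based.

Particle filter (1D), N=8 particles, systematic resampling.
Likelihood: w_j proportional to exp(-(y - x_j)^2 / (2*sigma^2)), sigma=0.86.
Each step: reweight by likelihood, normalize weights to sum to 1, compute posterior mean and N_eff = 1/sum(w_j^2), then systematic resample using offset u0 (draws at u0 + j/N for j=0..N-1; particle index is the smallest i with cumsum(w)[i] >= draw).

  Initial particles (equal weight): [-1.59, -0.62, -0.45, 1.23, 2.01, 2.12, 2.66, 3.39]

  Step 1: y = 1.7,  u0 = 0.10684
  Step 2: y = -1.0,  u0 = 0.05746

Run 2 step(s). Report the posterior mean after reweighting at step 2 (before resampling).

step 1: w=[0.0002, 0.0076, 0.0128, 0.2505, 0.2726, 0.2582, 0.1560, 0.0422]  mean=1.9504  Neff=4.3475  idx=[3, 3, 4, 4, 5, 5, 6, 7]
step 2: w=[0.4526, 0.4526, 0.0286, 0.0286, 0.0181, 0.0181, 0.0015, 0.0000]  mean=1.3090  Neff=2.4276  idx=[0, 0, 0, 0, 1, 1, 1, 2]

post_mean = 1.3090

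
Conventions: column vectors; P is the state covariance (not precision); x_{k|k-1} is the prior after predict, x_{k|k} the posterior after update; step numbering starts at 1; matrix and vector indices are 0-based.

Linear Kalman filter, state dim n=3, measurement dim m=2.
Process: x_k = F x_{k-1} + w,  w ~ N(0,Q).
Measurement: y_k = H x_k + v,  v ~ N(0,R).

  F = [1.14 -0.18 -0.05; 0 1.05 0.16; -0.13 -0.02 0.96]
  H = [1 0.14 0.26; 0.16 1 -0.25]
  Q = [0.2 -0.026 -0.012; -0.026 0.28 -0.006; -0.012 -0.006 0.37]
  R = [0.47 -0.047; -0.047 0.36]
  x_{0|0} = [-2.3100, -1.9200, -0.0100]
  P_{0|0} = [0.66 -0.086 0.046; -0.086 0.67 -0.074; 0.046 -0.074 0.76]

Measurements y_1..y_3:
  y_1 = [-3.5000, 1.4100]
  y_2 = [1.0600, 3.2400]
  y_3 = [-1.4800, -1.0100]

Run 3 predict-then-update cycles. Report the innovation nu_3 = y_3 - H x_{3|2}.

innov = [-0.1547, -3.1122]

step 1: x^-=[-2.2873, -2.0176, 0.3291]  P^-=[1.1101 -0.2472 -0.0806; -0.2472 1.0133 0.0331; -0.0806 0.0331 1.0728]  S=[1.5637 -0.0258; -0.0258 1.3795]  K=[0.6740 -0.0233; -0.0504 0.6989; 0.1269 -0.1774]  nu=[-1.0158, 3.8758]  x^+=[-3.0621, 0.7424, -0.4873]  P^+=[0.3982 -0.1596 -0.2231; -0.1596 0.3337 0.2166; -0.2231 0.2166 1.0030]
step 2: x^-=[-3.6001, 0.7015, -0.0846]  P^-=[0.8257 -0.3464 -0.4009; -0.3464 0.7463 0.3851; -0.4009 0.3851 1.3478]  S=[1.1240 -0.0819; -0.0819 0.9404]  K=[0.5936 -0.0695; -0.0805 0.6253; 0.0018 -0.0168]  nu=[4.5838, 3.0933]  x^+=[-1.0941, 2.2667, -0.1283]  P^+=[0.4183 -0.2209 -0.4041; -0.2209 0.3631 0.3954; -0.4041 0.3954 1.3475]
step 3: x^-=[-1.6488, 2.3595, -0.0262]  P^-=[0.9025 -0.4756 -0.6503; -0.4756 0.8477 0.6292; -0.6503 0.6292 1.7036]  S=[1.0788 -0.1039; -0.1039 0.9224]  K=[0.6071 -0.1145; -0.1164 0.6528; -0.1013 0.0962]  nu=[-0.1547, -3.1122]  x^+=[-1.3864, 0.3459, -0.3100]  P^+=[0.4783 -0.2879 -0.5665; -0.2879 0.4242 0.5505; -0.5665 0.5505 1.6820]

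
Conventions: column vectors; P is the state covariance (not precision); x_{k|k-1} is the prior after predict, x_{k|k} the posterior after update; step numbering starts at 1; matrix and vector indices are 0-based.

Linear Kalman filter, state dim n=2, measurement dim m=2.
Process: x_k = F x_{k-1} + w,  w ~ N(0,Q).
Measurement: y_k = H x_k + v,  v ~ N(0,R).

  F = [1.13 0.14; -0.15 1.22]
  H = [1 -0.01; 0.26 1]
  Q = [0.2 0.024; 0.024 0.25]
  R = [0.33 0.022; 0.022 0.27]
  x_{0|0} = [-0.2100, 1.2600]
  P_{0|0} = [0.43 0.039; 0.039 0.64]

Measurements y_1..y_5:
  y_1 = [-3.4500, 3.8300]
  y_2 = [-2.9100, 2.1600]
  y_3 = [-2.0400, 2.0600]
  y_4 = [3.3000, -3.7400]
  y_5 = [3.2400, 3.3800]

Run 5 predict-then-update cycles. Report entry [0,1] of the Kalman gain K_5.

K[0,1] = 0.0433

step 1: x^-=[-0.0609, 1.5687]  P^-=[0.7740 0.1134; 0.1134 1.1980]  S=[1.1018 0.3243; 0.3243 1.5793]  K=[0.6841 0.0587; -0.1456 0.8071]  nu=[-3.3734, 2.2771]  x^+=[-2.2351, 3.8977]  P^+=[0.2268 -0.0281; -0.0281 0.2220]
step 2: x^-=[-1.9799, 5.0904]  P^-=[0.4850 -0.0146; -0.0146 0.5958]  S=[0.8154 0.1276; 0.1276 0.8910]  K=[0.5886 0.0409; -0.1321 0.6834]  nu=[-0.8792, -2.4157]  x^+=[-2.5961, 3.5559]  P^+=[0.1949 -0.0267; -0.0267 0.1885]
step 3: x^-=[-2.4358, 4.7276]  P^-=[0.4441 -0.0131; -0.0131 0.5448]  S=[0.7744 0.1190; 0.1190 0.8380]  K=[0.5672 0.0417; -0.1259 0.6639]  nu=[0.4431, -2.0342]  x^+=[-2.2692, 3.3212]  P^+=[0.1879 -0.0251; -0.0251 0.1830]
step 4: x^-=[-2.0992, 4.3923]  P^-=[0.4355 -0.0107; -0.0107 0.5358]  S=[0.7658 0.1192; 0.1192 0.8297]  K=[0.5622 0.0428; -0.1237 0.6602]  nu=[5.4432, -7.5865]  x^+=[0.6360, -1.2900]  P^+=[0.1862 -0.0245; -0.0245 0.1819]
step 5: x^-=[0.5381, -1.6692]  P^-=[0.4336 -0.0097; -0.0097 0.5339]  S=[0.7638 0.1197; 0.1197 0.8281]  K=[0.5610 0.0433; -0.1231 0.6594]  nu=[2.6852, 4.9093]  x^+=[2.2570, 1.2376]  P^+=[0.1858 -0.0243; -0.0243 0.1817]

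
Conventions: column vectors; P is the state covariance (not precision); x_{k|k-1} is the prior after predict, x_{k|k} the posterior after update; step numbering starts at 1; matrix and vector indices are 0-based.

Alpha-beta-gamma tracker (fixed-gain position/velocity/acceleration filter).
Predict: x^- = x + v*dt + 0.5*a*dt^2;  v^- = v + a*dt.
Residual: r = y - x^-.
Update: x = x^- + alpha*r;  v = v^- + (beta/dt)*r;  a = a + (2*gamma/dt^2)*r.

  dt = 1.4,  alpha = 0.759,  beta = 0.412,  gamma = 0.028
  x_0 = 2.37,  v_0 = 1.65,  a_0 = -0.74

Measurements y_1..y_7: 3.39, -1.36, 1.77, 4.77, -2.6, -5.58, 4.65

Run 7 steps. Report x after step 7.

x_post = 0.8851

step 1: x_pred=3.9548  r=-0.5648  x^+=3.5261  v^+=0.4478  a^+=-0.7561
step 2: x_pred=3.4120  r=-4.7720  x^+=-0.2099  v^+=-2.0151  a^+=-0.8925
step 3: x_pred=-3.9058  r=5.6758  x^+=0.4021  v^+=-1.5943  a^+=-0.7303
step 4: x_pred=-2.5456  r=7.3156  x^+=3.0069  v^+=-0.4639  a^+=-0.5213
step 5: x_pred=1.8466  r=-4.4466  x^+=-1.5284  v^+=-2.5023  a^+=-0.6483
step 6: x_pred=-5.6669  r=0.0869  x^+=-5.6009  v^+=-3.3844  a^+=-0.6459
step 7: x_pred=-10.9720  r=15.6220  x^+=0.8851  v^+=0.3088  a^+=-0.1995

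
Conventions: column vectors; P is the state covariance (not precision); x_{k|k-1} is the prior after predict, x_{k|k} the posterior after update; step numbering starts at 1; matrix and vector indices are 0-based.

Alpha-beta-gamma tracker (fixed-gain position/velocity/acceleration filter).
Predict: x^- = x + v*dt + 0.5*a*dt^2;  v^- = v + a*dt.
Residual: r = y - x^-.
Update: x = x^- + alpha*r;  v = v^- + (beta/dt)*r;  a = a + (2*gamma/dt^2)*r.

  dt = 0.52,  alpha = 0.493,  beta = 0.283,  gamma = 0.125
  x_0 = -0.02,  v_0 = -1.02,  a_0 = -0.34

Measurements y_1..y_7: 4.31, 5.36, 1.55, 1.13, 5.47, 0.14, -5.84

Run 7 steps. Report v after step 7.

step 1: x_pred=-0.5964  r=4.9064  x^+=1.8225  v^+=1.4734  a^+=4.1962
step 2: x_pred=3.1560  r=2.2040  x^+=4.2426  v^+=4.8549  a^+=6.2340
step 3: x_pred=7.6100  r=-6.0600  x^+=4.6224  v^+=4.7986  a^+=0.6312
step 4: x_pred=7.2030  r=-6.0730  x^+=4.2090  v^+=1.8217  a^+=-4.9836
step 5: x_pred=4.4825  r=0.9875  x^+=4.9693  v^+=-0.2324  a^+=-4.0706
step 6: x_pred=4.2982  r=-4.1582  x^+=2.2482  v^+=-4.6121  a^+=-7.9151
step 7: x_pred=-1.2202  r=-4.6198  x^+=-3.4978  v^+=-11.2422  a^+=-12.1863

v_post = -11.2422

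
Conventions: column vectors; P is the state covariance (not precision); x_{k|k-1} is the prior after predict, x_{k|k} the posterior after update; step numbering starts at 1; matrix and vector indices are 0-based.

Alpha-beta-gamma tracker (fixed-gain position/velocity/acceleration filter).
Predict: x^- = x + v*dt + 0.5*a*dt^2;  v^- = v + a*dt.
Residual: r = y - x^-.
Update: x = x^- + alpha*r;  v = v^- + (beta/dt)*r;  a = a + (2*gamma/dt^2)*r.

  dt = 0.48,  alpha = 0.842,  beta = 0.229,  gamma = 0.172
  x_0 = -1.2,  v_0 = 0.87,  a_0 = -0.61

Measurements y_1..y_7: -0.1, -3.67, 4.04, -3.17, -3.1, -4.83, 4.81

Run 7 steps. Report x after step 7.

x_post = 2.8644

step 1: x_pred=-0.8527  r=0.7527  x^+=-0.2189  v^+=0.9363  a^+=0.5138
step 2: x_pred=0.2897  r=-3.9597  x^+=-3.0444  v^+=-0.7062  a^+=-5.3982
step 3: x_pred=-4.0052  r=8.0452  x^+=2.7689  v^+=0.5409  a^+=6.6137
step 4: x_pred=3.7904  r=-6.9604  x^+=-2.0703  v^+=0.3948  a^+=-3.7785
step 5: x_pred=-2.3160  r=-0.7840  x^+=-2.9761  v^+=-1.7929  a^+=-4.9490
step 6: x_pred=-4.4069  r=-0.4231  x^+=-4.7631  v^+=-4.3703  a^+=-5.5808
step 7: x_pred=-7.5038  r=12.3138  x^+=2.8644  v^+=-1.1744  a^+=12.8044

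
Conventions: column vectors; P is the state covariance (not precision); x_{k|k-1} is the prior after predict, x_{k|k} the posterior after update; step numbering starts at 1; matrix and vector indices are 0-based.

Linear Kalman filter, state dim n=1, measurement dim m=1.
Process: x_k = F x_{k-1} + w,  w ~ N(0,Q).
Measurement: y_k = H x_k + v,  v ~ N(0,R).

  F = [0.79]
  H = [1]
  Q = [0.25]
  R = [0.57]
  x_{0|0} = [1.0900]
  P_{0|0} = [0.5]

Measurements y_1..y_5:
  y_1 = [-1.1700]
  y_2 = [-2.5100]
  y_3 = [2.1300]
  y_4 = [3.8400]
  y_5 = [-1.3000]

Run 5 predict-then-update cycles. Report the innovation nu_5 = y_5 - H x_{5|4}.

innov = [-2.6756]

step 1: x^-=[0.8611]  P^-=[0.5621]  S=[1.1321]  K=[0.4965]  nu=[-2.0311]  x^+=[-0.1473]  P^+=[0.2830]
step 2: x^-=[-0.1164]  P^-=[0.4266]  S=[0.9966]  K=[0.4281]  nu=[-2.3936]  x^+=[-1.1410]  P^+=[0.2440]
step 3: x^-=[-0.9014]  P^-=[0.4023]  S=[0.9723]  K=[0.4137]  nu=[3.0314]  x^+=[0.3528]  P^+=[0.2358]
step 4: x^-=[0.2787]  P^-=[0.3972]  S=[0.9672]  K=[0.4107]  nu=[3.5613]  x^+=[1.7412]  P^+=[0.2341]
step 5: x^-=[1.3756]  P^-=[0.3961]  S=[0.9661]  K=[0.4100]  nu=[-2.6756]  x^+=[0.2786]  P^+=[0.2337]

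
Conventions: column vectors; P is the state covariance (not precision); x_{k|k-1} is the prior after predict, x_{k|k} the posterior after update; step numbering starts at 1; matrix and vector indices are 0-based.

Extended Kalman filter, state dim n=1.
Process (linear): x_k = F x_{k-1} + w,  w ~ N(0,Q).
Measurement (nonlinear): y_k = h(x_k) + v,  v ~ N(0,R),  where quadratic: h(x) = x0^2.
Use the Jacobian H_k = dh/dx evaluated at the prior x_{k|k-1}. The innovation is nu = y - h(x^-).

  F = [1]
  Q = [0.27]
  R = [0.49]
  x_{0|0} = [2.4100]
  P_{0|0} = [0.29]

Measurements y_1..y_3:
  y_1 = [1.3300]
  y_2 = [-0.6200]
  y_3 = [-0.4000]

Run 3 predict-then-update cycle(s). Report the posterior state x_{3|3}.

step 1: x^-=[2.4100]  P^-=[0.5600]  H_jac=[4.8200]  S=[13.5001]  K=[0.1999]  nu=[-4.4781]  x^+=[1.5147]  P^+=[0.0203]
step 2: x^-=[1.5147]  P^-=[0.2903]  H_jac=[3.0293]  S=[3.1542]  K=[0.2788]  nu=[-2.9142]  x^+=[0.7021]  P^+=[0.0451]
step 3: x^-=[0.7021]  P^-=[0.3151]  H_jac=[1.4042]  S=[1.1113]  K=[0.3981]  nu=[-0.8929]  x^+=[0.3466]  P^+=[0.1389]

x_post = [0.3466]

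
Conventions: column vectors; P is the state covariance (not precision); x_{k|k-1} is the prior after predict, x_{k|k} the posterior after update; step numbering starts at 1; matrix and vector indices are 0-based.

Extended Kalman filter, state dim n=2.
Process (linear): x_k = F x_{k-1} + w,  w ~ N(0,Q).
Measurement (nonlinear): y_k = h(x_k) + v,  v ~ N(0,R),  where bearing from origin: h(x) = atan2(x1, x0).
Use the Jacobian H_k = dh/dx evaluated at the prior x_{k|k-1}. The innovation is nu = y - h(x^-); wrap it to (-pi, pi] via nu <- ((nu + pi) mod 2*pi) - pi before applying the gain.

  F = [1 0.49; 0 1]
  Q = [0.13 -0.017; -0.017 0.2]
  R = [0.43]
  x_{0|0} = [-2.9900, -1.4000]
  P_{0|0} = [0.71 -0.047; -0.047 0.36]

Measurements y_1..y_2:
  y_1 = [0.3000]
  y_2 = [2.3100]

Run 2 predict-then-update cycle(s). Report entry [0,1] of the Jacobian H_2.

step 1: x^-=[-3.6760, -1.4000]  P^-=[0.8804 0.1124; 0.1124 0.5600]  H_jac=[0.0905 -0.2376]  S=[0.4640]  K=[0.1141; -0.2648]  nu=[3.0777]  x^+=[-3.3247, -2.2150]  P^+=[0.8743 0.1264; 0.1264 0.5275]
step 2: x^-=[-4.4101, -2.2150]  P^-=[1.2549 0.3679; 0.3679 0.7275]  H_jac=[0.0909 -0.1811]  S=[0.4521]  K=[0.1051; -0.2173]  nu=[-1.2970]  x^+=[-4.5464, -1.9331]  P^+=[1.2499 0.3782; 0.3782 0.7061]

H_jac[0,1] = -0.1811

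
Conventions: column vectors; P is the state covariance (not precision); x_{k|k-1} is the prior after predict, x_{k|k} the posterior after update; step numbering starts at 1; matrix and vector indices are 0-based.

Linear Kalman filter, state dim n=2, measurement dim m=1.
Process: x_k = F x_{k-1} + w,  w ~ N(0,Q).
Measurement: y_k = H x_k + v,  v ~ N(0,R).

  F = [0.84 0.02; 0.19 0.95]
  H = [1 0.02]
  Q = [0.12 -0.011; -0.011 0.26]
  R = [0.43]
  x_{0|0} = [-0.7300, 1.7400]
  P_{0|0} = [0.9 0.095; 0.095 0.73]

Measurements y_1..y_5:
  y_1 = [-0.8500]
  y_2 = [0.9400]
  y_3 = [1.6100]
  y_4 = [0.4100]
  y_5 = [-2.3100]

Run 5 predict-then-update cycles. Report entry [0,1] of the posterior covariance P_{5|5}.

step 1: x^-=[-0.5784, 1.5143]  P^-=[0.7585 0.2227; 0.2227 0.9856]  S=[1.1978]  K=[0.6370; 0.2024]  nu=[-0.3019]  x^+=[-0.7707, 1.4532]  P^+=[0.2725 0.0683; 0.0683 0.9366]
step 2: x^-=[-0.6183, 1.2341]  P^-=[0.3150 0.1050; 0.1050 1.1397]  S=[0.7496]  K=[0.4230; 0.1705]  nu=[1.5336]  x^+=[0.0304, 1.4957]  P^+=[0.1809 0.0510; 0.0510 1.1179]
step 3: x^-=[0.0554, 1.4266]  P^-=[0.2498 0.0800; 0.0800 1.2939]  S=[0.6835]  K=[0.3678; 0.1549]  nu=[1.5260]  x^+=[0.6167, 1.6630]  P^+=[0.1573 0.0410; 0.0410 1.2775]
step 4: x^-=[0.5513, 1.6970]  P^-=[0.2329 0.0713; 0.0713 1.4334]  S=[0.6663]  K=[0.3517; 0.1500]  nu=[-0.1752]  x^+=[0.4896, 1.6707]  P^+=[0.1505 0.0361; 0.0361 1.4184]
step 5: x^-=[0.4447, 1.6802]  P^-=[0.2280 0.0689; 0.0689 1.5586]  S=[0.6614]  K=[0.3468; 0.1514]  nu=[-2.7883]  x^+=[-0.5222, 1.2581]  P^+=[0.1484 0.0342; 0.0342 1.5434]

P_post[0,1] = 0.0342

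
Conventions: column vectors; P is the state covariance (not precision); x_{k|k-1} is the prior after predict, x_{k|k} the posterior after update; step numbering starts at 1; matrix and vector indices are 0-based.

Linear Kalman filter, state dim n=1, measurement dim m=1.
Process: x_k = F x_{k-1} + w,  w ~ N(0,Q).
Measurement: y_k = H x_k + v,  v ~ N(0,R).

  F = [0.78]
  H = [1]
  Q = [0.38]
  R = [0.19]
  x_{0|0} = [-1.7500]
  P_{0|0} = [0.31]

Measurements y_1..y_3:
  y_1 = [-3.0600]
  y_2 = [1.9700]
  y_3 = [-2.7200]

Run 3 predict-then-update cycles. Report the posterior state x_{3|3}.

step 1: x^-=[-1.3650]  P^-=[0.5686]  S=[0.7586]  K=[0.7495]  nu=[-1.6950]  x^+=[-2.6355]  P^+=[0.1424]
step 2: x^-=[-2.0557]  P^-=[0.4666]  S=[0.6566]  K=[0.7106]  nu=[4.0257]  x^+=[0.8052]  P^+=[0.1350]
step 3: x^-=[0.6280]  P^-=[0.4621]  S=[0.6521]  K=[0.7087]  nu=[-3.3480]  x^+=[-1.7446]  P^+=[0.1346]

x_post = [-1.7446]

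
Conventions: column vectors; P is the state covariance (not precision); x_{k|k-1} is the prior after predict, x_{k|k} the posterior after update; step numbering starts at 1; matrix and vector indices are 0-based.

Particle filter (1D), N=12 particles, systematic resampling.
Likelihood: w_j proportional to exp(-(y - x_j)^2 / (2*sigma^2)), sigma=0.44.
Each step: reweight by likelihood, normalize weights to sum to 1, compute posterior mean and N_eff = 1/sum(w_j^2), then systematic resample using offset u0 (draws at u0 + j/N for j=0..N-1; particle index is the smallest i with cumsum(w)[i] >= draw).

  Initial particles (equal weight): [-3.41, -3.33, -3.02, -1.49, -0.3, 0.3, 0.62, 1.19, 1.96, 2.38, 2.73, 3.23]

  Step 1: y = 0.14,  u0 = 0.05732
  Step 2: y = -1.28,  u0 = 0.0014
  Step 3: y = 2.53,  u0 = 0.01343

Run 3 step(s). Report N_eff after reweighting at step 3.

N_eff = 12.0000

step 1: w=[0.0000, 0.0000, 0.0000, 0.0005, 0.2817, 0.4347, 0.2561, 0.0269, 0.0001, 0.0000, 0.0000, 0.0000]  mean=0.2362  Neff=2.9885  idx=[4, 4, 4, 5, 5, 5, 5, 5, 6, 6, 6, 7]
step 2: w=[0.3228, 0.3228, 0.3228, 0.0061, 0.0061, 0.0061, 0.0061, 0.0061, 0.0003, 0.0003, 0.0003, 0.0000]  mean=-0.2807  Neff=3.1970  idx=[0, 0, 0, 0, 1, 1, 1, 1, 2, 2, 2, 2]
step 3: w=[0.0833, 0.0833, 0.0833, 0.0833, 0.0833, 0.0833, 0.0833, 0.0833, 0.0833, 0.0833, 0.0833, 0.0833]  mean=-0.3000  Neff=12.0000  idx=[0, 1, 2, 3, 4, 5, 6, 7, 8, 9, 10, 11]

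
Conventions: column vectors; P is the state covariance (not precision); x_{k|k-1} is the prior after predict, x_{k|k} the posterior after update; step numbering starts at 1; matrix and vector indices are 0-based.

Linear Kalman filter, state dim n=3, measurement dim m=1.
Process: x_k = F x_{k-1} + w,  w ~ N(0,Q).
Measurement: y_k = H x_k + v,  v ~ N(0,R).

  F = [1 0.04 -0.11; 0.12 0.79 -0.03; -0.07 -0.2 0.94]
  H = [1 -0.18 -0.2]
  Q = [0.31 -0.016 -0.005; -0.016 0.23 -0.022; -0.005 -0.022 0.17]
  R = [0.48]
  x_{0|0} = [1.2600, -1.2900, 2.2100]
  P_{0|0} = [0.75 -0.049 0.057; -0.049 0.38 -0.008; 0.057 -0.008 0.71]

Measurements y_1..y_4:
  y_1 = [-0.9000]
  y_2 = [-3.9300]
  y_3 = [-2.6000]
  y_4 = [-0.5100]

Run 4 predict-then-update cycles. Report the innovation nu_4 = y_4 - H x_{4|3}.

innov = [2.6565]

step 1: x^-=[0.9653, -0.9342, 2.2472]  P^-=[1.0528 0.0476 -0.0705; 0.0476 0.4693 -0.1039; -0.0705 -0.1039 0.8104]  S=[1.5840]  K=[0.6681; -0.0101; -0.1350]  nu=[-1.5840]  x^+=[-0.0930, -0.9182, 2.4610]  P^+=[0.3457 0.0584 0.0724; 0.0584 0.4691 -0.1061; 0.0724 -0.1061 0.7815]
step 2: x^-=[-0.4005, -0.8103, 2.5035]  P^-=[0.6556 0.0955 -0.0633; 0.0955 0.5440 -0.1968; -0.0633 -0.1968 0.9130]  S=[1.1665]  K=[0.5581; 0.0317; -0.1804]  nu=[-3.1747]  x^+=[-2.1723, -0.9108, 3.0763]  P^+=[0.2922 0.0749 0.0542; 0.0749 0.5429 -0.1901; 0.0542 -0.1901 0.8750]
step 3: x^-=[-2.5472, -1.0725, 3.2260]  P^-=[0.6094 0.1130 -0.0955; 0.1130 0.5966 -0.2769; -0.0955 -0.2769 1.0328]  S=[1.1276]  K=[0.5393; 0.0541; -0.2236]  nu=[0.3993]  x^+=[-2.3318, -1.0509, 3.1367]  P^+=[0.2814 0.0801 0.0405; 0.0801 0.5933 -0.2633; 0.0405 -0.2633 0.9764]
step 4: x^-=[-2.7189, -1.2041, 3.3219]  P^-=[0.6040 0.1249 -0.1239; 0.1249 0.6326 -0.3444; -0.1239 -0.3444 1.1537]  S=[1.1304]  K=[0.5363; 0.0707; -0.2589]  nu=[2.6565]  x^+=[-1.2941, -1.0164, 2.6341]  P^+=[0.2788 0.0820 0.0330; 0.0820 0.6269 -0.3238; 0.0330 -0.3238 1.0780]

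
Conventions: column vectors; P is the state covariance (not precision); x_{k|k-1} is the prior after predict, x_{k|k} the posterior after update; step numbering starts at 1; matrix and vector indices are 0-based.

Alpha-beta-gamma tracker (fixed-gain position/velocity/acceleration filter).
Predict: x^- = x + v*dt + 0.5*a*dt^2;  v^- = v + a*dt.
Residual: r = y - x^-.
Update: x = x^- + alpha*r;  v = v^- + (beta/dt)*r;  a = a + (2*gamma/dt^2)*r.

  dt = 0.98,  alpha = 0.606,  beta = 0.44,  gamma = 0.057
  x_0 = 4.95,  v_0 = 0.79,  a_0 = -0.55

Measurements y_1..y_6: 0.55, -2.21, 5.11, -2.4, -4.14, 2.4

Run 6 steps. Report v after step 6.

step 1: x_pred=5.4601  r=-4.9101  x^+=2.4846  v^+=-1.9535  a^+=-1.1328
step 2: x_pred=0.0261  r=-2.2361  x^+=-1.3290  v^+=-4.0677  a^+=-1.3983
step 3: x_pred=-5.9867  r=11.0967  x^+=0.7379  v^+=-0.4558  a^+=-0.0811
step 4: x_pred=0.2523  r=-2.6523  x^+=-1.3550  v^+=-1.7260  a^+=-0.3959
step 5: x_pred=-3.2366  r=-0.9034  x^+=-3.7841  v^+=-2.5196  a^+=-0.5031
step 6: x_pred=-6.4949  r=8.8949  x^+=-1.1046  v^+=0.9809  a^+=0.5527

v_post = 0.9809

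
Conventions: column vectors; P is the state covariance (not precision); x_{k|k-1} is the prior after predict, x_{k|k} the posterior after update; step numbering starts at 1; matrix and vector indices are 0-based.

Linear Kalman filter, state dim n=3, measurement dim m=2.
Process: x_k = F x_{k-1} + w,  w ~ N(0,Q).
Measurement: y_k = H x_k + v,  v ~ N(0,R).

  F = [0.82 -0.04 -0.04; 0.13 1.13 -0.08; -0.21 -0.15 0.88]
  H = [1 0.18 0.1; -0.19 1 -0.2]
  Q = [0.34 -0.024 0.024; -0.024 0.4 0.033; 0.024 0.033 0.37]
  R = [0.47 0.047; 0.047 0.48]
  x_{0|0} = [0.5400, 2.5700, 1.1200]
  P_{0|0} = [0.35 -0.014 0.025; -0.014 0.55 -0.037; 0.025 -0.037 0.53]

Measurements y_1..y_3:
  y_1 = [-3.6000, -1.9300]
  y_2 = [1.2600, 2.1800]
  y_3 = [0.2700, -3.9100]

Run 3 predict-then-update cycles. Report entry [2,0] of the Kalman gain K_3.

step 1: x^-=[0.2952, 2.8847, 0.4867]  P^-=[0.5762 -0.0230 -0.0307; -0.0230 1.1137 -0.1375; -0.0307 -0.1375 0.8079]  S=[1.0710 0.0976; 0.0976 1.7082]  K=[0.5408 -0.1048; 0.0923 0.6653; 0.0395 -0.1739]  nu=[-4.4631, -4.6613]  x^+=[-1.6299, -0.6285, 1.1210]  P^+=[0.2552 0.0086 -0.0751; 0.0086 0.3364 0.0553; -0.0751 0.0553 0.7559]
step 2: x^-=[-1.3562, -1.0118, 1.4230]  P^-=[0.5179 0.0013 -0.1020; 0.0013 0.8328 -0.0406; -0.1020 -0.0406 0.9879]  S=[1.0034 0.0997; 0.0997 1.3790]  K=[0.5155 -0.0929; 0.0867 0.6033; 0.0053 -0.1591]  nu=[2.6561, 3.2187]  x^+=[-0.2861, 1.1604, 0.9252]  P^+=[0.2490 0.0036 -0.1169; 0.0036 0.3128 0.0923; -0.1169 0.0923 0.9532]
step 3: x^-=[-0.3181, 1.2001, 0.7002]  P^-=[0.5172 -0.0009 -0.1390; -0.0009 0.7965 -0.0173; -0.1390 -0.0173 1.1452]  S=[0.9957 0.0977; 0.0977 1.3377]  K=[0.5142 -0.0909; 0.0833 0.5921; -0.0116 -0.1635]  nu=[0.3020, -5.0305]  x^+=[0.2944, -1.7532, 1.5193]  P^+=[0.2520 -0.0005 -0.1448; -0.0005 0.3111 0.1152; -0.1448 0.1152 1.1089]

K[2,0] = -0.0116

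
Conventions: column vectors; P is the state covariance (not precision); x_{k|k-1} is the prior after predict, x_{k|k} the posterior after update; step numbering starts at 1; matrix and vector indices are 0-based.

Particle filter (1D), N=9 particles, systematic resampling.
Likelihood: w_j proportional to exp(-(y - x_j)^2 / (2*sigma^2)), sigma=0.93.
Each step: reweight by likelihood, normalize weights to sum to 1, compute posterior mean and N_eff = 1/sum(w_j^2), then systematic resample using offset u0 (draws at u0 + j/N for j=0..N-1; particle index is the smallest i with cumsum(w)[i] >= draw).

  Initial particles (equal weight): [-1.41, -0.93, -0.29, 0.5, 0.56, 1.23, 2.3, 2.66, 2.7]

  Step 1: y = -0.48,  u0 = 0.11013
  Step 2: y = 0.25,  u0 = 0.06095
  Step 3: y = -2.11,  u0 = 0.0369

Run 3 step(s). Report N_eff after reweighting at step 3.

step 1: w=[0.1602, 0.2349, 0.2586, 0.1516, 0.1413, 0.0487, 0.0030, 0.0009, 0.0008]  mean=-0.2931  Neff=5.1797  idx=[0, 1, 1, 2, 2, 3, 3, 4, 7]
step 2: w=[0.0357, 0.0785, 0.0785, 0.1483, 0.1483, 0.1693, 0.1693, 0.1660, 0.0061]  mean=-0.0038  Neff=7.0171  idx=[1, 2, 3, 4, 5, 5, 6, 7, 7]
step 3: w=[0.3493, 0.3493, 0.1151, 0.1151, 0.0152, 0.0152, 0.0152, 0.0127, 0.0127]  mean=-0.6795  Neff=3.6816  idx=[0, 0, 0, 1, 1, 1, 2, 3, 3]

N_eff = 3.6816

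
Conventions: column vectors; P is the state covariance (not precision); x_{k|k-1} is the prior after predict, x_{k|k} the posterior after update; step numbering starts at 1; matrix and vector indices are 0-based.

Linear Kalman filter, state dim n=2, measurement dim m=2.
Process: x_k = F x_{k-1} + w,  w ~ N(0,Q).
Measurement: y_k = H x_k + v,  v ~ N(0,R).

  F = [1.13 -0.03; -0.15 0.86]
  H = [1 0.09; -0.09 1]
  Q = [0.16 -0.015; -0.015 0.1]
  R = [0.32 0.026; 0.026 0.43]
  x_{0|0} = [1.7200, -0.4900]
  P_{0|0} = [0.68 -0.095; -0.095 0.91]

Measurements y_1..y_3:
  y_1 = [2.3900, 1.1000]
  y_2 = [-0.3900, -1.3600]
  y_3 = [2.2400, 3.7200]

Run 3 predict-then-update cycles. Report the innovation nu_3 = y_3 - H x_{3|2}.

innov = [1.2732, 4.2024]

step 1: x^-=[1.9583, -0.6794]  P^-=[1.0356 -0.2465; -0.2465 0.8128]  S=[1.3178 -0.2385; -0.2385 1.2956]  K=[0.7464 -0.1248; -0.0154 0.6417]  nu=[0.4928, 1.9556]  x^+=[2.0822, 0.5679]  P^+=[0.2368 -0.0129; -0.0129 0.2744]
step 2: x^-=[2.3358, 0.1761]  P^-=[0.4635 -0.0748; -0.0748 0.3116]  S=[0.7725 -0.0619; -0.0619 0.7588]  K=[0.5827 -0.1061; -0.0271 0.4173]  nu=[-2.7417, -1.3259]  x^+=[0.8788, -0.3028]  P^+=[0.1850 -0.0138; -0.0138 0.1775]
step 3: x^-=[1.0021, -0.3922]  P^-=[0.3973 -0.0644; -0.0644 0.2390]  S=[0.7076 -0.0521; -0.0521 0.6838]  K=[0.5455 -0.1049; -0.0344 0.3554]  nu=[1.2732, 4.2024]  x^+=[1.2559, 1.0573]  P^+=[0.1732 -0.0153; -0.0153 0.1505]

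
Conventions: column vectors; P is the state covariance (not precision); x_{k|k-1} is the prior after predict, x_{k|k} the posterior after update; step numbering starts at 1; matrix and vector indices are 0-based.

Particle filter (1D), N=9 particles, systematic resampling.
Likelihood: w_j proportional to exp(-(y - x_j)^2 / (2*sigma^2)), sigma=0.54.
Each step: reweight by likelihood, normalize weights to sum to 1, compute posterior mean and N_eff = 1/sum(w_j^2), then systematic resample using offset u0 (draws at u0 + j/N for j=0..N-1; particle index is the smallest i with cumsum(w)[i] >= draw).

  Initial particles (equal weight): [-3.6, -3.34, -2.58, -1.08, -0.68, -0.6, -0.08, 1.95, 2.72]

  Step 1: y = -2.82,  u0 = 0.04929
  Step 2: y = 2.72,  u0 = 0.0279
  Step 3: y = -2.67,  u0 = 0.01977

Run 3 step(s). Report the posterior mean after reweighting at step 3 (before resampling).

post_mean = -2.5800

step 1: w=[0.1861, 0.3322, 0.4785, 0.0029, 0.0002, 0.0001, 0.0000, 0.0000, 0.0000]  mean=-3.0172  Neff=2.6744  idx=[0, 0, 1, 1, 1, 2, 2, 2, 2]
step 2: w=[0.0000, 0.0000, 0.0000, 0.0000, 0.0000, 0.2500, 0.2500, 0.2500, 0.2500]  mean=-2.5800  Neff=4.0000  idx=[5, 5, 6, 6, 6, 7, 7, 8, 8]
step 3: w=[0.1111, 0.1111, 0.1111, 0.1111, 0.1111, 0.1111, 0.1111, 0.1111, 0.1111]  mean=-2.5800  Neff=9.0000  idx=[0, 1, 2, 3, 4, 5, 6, 7, 8]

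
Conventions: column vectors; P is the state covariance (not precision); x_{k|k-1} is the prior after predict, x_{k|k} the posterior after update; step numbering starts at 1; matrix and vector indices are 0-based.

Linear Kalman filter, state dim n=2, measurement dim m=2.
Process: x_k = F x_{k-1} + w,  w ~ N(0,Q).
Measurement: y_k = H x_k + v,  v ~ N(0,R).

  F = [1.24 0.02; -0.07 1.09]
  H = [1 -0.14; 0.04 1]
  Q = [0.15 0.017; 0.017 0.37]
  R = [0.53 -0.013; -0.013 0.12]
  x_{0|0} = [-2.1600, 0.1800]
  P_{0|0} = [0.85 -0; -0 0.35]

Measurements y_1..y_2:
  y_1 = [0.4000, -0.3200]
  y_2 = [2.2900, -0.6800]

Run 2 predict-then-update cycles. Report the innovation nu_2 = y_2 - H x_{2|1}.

innov = [2.8169, -0.4368]

step 1: x^-=[-2.6748, 0.3474]  P^-=[1.4571 -0.0492; -0.0491 0.7900]  S=[2.0163 -0.1142; -0.1142 0.9084]  K=[0.7318 0.1021; -0.0303 0.8637]  nu=[3.1234, -0.5604]  x^+=[-0.4461, -0.2313]  P^+=[0.3848 -0.0127; -0.0127 0.1045]
step 2: x^-=[-0.5578, -0.2209]  P^-=[0.7410 -0.0312; -0.0312 0.4980]  S=[1.2895 -0.0841; -0.0841 0.6167]  K=[0.5831 0.0770; -0.0260 0.8020]  nu=[2.8169, -0.4368]  x^+=[1.0510, -0.6443]  P^+=[0.3065 -0.0106; -0.0106 0.0970]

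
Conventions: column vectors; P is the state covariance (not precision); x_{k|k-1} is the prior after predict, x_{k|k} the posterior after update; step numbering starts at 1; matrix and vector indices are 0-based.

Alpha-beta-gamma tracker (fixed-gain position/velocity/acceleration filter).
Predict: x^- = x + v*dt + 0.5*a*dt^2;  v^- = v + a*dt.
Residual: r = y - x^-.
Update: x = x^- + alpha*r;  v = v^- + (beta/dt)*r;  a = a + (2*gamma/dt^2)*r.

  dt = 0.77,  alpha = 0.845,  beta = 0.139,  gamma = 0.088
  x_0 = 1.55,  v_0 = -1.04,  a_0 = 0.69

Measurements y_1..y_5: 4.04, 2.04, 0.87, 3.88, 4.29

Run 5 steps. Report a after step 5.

step 1: x_pred=0.9538  r=3.0862  x^+=3.5616  v^+=0.0484  a^+=1.6061
step 2: x_pred=4.0751  r=-2.0351  x^+=2.3554  v^+=0.9178  a^+=1.0020
step 3: x_pred=3.3592  r=-2.4892  x^+=1.2558  v^+=1.2400  a^+=0.2631
step 4: x_pred=2.2886  r=1.5914  x^+=3.6333  v^+=1.7299  a^+=0.7355
step 5: x_pred=5.1834  r=-0.8934  x^+=4.4285  v^+=2.1350  a^+=0.4703

a_post = 0.4703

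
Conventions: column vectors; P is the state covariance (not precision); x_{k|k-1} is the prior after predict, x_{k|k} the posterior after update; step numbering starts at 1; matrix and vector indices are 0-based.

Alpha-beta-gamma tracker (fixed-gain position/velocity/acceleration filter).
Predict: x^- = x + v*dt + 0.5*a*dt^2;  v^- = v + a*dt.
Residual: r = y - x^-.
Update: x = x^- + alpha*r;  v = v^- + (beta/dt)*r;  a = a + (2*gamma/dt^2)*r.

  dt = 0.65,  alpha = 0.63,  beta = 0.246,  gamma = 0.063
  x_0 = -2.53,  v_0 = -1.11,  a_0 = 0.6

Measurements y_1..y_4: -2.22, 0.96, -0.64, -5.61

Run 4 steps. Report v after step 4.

step 1: x_pred=-3.1248  r=0.9047  x^+=-2.5548  v^+=-0.3776  a^+=0.8698
step 2: x_pred=-2.6164  r=3.5764  x^+=-0.3633  v^+=1.5413  a^+=1.9364
step 3: x_pred=1.0477  r=-1.6877  x^+=-0.0156  v^+=2.1613  a^+=1.4331
step 4: x_pred=1.6920  r=-7.3020  x^+=-2.9083  v^+=0.3293  a^+=-0.7445

v_post = 0.3293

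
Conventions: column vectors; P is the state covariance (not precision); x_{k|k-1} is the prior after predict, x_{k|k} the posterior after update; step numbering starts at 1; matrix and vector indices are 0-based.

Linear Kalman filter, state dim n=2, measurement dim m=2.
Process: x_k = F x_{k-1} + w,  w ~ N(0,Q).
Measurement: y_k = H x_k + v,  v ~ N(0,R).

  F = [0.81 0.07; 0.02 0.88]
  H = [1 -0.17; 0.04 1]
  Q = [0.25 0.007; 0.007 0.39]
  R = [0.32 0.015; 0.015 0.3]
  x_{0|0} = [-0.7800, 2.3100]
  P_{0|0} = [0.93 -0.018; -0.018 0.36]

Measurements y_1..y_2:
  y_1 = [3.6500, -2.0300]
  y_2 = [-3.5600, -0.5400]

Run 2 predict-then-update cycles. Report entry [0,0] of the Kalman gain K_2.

K[0,0] = 0.5527

step 1: x^-=[-0.4701, 2.0172]  P^-=[0.8599 0.0314; 0.0314 0.6685]  S=[1.1885 -0.0331; -0.0331 0.9724]  K=[0.7216 0.0922; -0.0501 0.6871]  nu=[4.4630, -4.0284]  x^+=[2.3789, -0.9742]  P^+=[0.2372 0.0290; 0.0290 0.2042]
step 2: x^-=[1.8587, -0.8097]  P^-=[0.4099 0.0441; 0.0441 0.5493]  S=[0.7308 -0.0181; -0.0181 0.8534]  K=[0.5527 0.0827; -0.0514 0.6446]  nu=[-5.5563, 0.1953]  x^+=[-1.1962, -0.3983]  P^+=[0.1825 0.0258; 0.0258 0.1916]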